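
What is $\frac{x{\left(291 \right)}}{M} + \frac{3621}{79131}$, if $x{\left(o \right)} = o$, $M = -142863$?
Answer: $\frac{54919978}{1256099117} \approx 0.043723$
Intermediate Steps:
$\frac{x{\left(291 \right)}}{M} + \frac{3621}{79131} = \frac{291}{-142863} + \frac{3621}{79131} = 291 \left(- \frac{1}{142863}\right) + 3621 \cdot \frac{1}{79131} = - \frac{97}{47621} + \frac{1207}{26377} = \frac{54919978}{1256099117}$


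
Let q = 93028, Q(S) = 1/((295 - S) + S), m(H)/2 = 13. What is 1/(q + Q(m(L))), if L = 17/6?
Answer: 295/27443261 ≈ 1.0749e-5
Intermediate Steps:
L = 17/6 (L = 17*(1/6) = 17/6 ≈ 2.8333)
m(H) = 26 (m(H) = 2*13 = 26)
Q(S) = 1/295
1/(q + Q(m(L))) = 1/(93028 + 1/295) = 1/(27443261/295) = 295/27443261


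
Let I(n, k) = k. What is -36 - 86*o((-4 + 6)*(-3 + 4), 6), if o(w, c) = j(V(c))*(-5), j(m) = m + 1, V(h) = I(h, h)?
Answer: 2974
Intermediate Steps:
V(h) = h
j(m) = 1 + m
o(w, c) = -5 - 5*c (o(w, c) = (1 + c)*(-5) = -5 - 5*c)
-36 - 86*o((-4 + 6)*(-3 + 4), 6) = -36 - 86*(-5 - 5*6) = -36 - 86*(-5 - 30) = -36 - 86*(-35) = -36 + 3010 = 2974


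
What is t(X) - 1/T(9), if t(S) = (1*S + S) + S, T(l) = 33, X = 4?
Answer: 395/33 ≈ 11.970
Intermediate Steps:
t(S) = 3*S (t(S) = (S + S) + S = 2*S + S = 3*S)
t(X) - 1/T(9) = 3*4 - 1/33 = 12 - 1*1/33 = 12 - 1/33 = 395/33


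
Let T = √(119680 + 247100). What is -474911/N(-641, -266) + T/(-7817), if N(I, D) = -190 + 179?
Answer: 474911/11 - 2*√91695/7817 ≈ 43174.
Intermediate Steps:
N(I, D) = -11
T = 2*√91695 (T = √366780 = 2*√91695 ≈ 605.62)
-474911/N(-641, -266) + T/(-7817) = -474911/(-11) + (2*√91695)/(-7817) = -474911*(-1/11) + (2*√91695)*(-1/7817) = 474911/11 - 2*√91695/7817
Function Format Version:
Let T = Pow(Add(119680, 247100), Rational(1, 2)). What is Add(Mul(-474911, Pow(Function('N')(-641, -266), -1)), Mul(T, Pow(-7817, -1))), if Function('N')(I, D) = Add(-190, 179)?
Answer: Add(Rational(474911, 11), Mul(Rational(-2, 7817), Pow(91695, Rational(1, 2)))) ≈ 43174.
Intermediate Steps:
Function('N')(I, D) = -11
T = Mul(2, Pow(91695, Rational(1, 2))) (T = Pow(366780, Rational(1, 2)) = Mul(2, Pow(91695, Rational(1, 2))) ≈ 605.62)
Add(Mul(-474911, Pow(Function('N')(-641, -266), -1)), Mul(T, Pow(-7817, -1))) = Add(Mul(-474911, Pow(-11, -1)), Mul(Mul(2, Pow(91695, Rational(1, 2))), Pow(-7817, -1))) = Add(Mul(-474911, Rational(-1, 11)), Mul(Mul(2, Pow(91695, Rational(1, 2))), Rational(-1, 7817))) = Add(Rational(474911, 11), Mul(Rational(-2, 7817), Pow(91695, Rational(1, 2))))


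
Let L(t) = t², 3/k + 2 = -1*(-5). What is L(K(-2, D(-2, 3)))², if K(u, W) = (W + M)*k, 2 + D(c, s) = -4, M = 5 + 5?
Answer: 256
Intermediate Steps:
k = 1 (k = 3/(-2 - 1*(-5)) = 3/(-2 + 5) = 3/3 = 3*(⅓) = 1)
M = 10
D(c, s) = -6 (D(c, s) = -2 - 4 = -6)
K(u, W) = 10 + W (K(u, W) = (W + 10)*1 = (10 + W)*1 = 10 + W)
L(K(-2, D(-2, 3)))² = ((10 - 6)²)² = (4²)² = 16² = 256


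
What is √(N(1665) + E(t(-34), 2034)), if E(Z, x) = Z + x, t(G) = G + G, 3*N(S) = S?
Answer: √2521 ≈ 50.210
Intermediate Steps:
N(S) = S/3
t(G) = 2*G
√(N(1665) + E(t(-34), 2034)) = √((⅓)*1665 + (2*(-34) + 2034)) = √(555 + (-68 + 2034)) = √(555 + 1966) = √2521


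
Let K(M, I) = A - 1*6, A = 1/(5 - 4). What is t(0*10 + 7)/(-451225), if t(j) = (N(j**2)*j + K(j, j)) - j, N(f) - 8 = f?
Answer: -387/451225 ≈ -0.00085767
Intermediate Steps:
N(f) = 8 + f
A = 1 (A = 1/1 = 1)
K(M, I) = -5 (K(M, I) = 1 - 1*6 = 1 - 6 = -5)
t(j) = -5 - j + j*(8 + j**2) (t(j) = ((8 + j**2)*j - 5) - j = (j*(8 + j**2) - 5) - j = (-5 + j*(8 + j**2)) - j = -5 - j + j*(8 + j**2))
t(0*10 + 7)/(-451225) = (-5 + (0*10 + 7)**3 + 7*(0*10 + 7))/(-451225) = (-5 + (0 + 7)**3 + 7*(0 + 7))*(-1/451225) = (-5 + 7**3 + 7*7)*(-1/451225) = (-5 + 343 + 49)*(-1/451225) = 387*(-1/451225) = -387/451225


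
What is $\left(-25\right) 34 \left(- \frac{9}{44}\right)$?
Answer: $\frac{3825}{22} \approx 173.86$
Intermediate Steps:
$\left(-25\right) 34 \left(- \frac{9}{44}\right) = - 850 \left(\left(-9\right) \frac{1}{44}\right) = \left(-850\right) \left(- \frac{9}{44}\right) = \frac{3825}{22}$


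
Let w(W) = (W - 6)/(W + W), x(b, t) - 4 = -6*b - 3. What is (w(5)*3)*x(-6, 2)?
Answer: -111/10 ≈ -11.100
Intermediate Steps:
x(b, t) = 1 - 6*b (x(b, t) = 4 + (-6*b - 3) = 4 + (-3 - 6*b) = 1 - 6*b)
w(W) = (-6 + W)/(2*W) (w(W) = (-6 + W)/((2*W)) = (-6 + W)*(1/(2*W)) = (-6 + W)/(2*W))
(w(5)*3)*x(-6, 2) = (((1/2)*(-6 + 5)/5)*3)*(1 - 6*(-6)) = (((1/2)*(1/5)*(-1))*3)*(1 + 36) = -1/10*3*37 = -3/10*37 = -111/10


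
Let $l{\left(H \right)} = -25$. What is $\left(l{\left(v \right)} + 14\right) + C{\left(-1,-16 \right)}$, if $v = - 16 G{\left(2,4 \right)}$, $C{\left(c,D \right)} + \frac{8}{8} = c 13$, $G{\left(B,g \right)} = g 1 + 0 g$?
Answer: $-25$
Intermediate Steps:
$G{\left(B,g \right)} = g$ ($G{\left(B,g \right)} = g + 0 = g$)
$C{\left(c,D \right)} = -1 + 13 c$ ($C{\left(c,D \right)} = -1 + c 13 = -1 + 13 c$)
$v = -64$ ($v = \left(-16\right) 4 = -64$)
$\left(l{\left(v \right)} + 14\right) + C{\left(-1,-16 \right)} = \left(-25 + 14\right) + \left(-1 + 13 \left(-1\right)\right) = -11 - 14 = -25$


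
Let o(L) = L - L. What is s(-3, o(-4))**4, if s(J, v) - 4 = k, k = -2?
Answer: 16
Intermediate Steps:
o(L) = 0
s(J, v) = 2 (s(J, v) = 4 - 2 = 2)
s(-3, o(-4))**4 = 2**4 = 16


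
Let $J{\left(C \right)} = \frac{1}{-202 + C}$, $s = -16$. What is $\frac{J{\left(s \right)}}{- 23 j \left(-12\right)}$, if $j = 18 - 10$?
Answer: $- \frac{1}{481344} \approx -2.0775 \cdot 10^{-6}$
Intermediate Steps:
$j = 8$
$\frac{J{\left(s \right)}}{- 23 j \left(-12\right)} = \frac{1}{\left(-202 - 16\right) \left(-23\right) 8 \left(-12\right)} = \frac{1}{\left(-218\right) \left(\left(-184\right) \left(-12\right)\right)} = - \frac{1}{218 \cdot 2208} = \left(- \frac{1}{218}\right) \frac{1}{2208} = - \frac{1}{481344}$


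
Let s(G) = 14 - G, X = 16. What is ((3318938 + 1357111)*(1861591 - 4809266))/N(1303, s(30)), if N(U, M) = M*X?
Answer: 13783472736075/256 ≈ 5.3842e+10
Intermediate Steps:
N(U, M) = 16*M (N(U, M) = M*16 = 16*M)
((3318938 + 1357111)*(1861591 - 4809266))/N(1303, s(30)) = ((3318938 + 1357111)*(1861591 - 4809266))/((16*(14 - 1*30))) = (4676049*(-2947675))/((16*(14 - 30))) = -13783472736075/(16*(-16)) = -13783472736075/(-256) = -13783472736075*(-1/256) = 13783472736075/256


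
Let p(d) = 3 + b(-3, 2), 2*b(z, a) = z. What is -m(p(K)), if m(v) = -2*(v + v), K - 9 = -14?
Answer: 6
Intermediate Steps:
K = -5 (K = 9 - 14 = -5)
b(z, a) = z/2
p(d) = 3/2 (p(d) = 3 + (½)*(-3) = 3 - 3/2 = 3/2)
m(v) = -4*v
-m(p(K)) = -(-4)*3/2 = -1*(-6) = 6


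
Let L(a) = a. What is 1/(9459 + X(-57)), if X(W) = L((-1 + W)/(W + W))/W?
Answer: 3249/30732262 ≈ 0.00010572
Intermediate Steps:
X(W) = (-1 + W)/(2*W²) (X(W) = ((-1 + W)/(W + W))/W = ((-1 + W)/((2*W)))/W = ((-1 + W)*(1/(2*W)))/W = ((-1 + W)/(2*W))/W = (-1 + W)/(2*W²))
1/(9459 + X(-57)) = 1/(9459 + (½)*(-1 - 57)/(-57)²) = 1/(9459 + (½)*(1/3249)*(-58)) = 1/(9459 - 29/3249) = 1/(30732262/3249) = 3249/30732262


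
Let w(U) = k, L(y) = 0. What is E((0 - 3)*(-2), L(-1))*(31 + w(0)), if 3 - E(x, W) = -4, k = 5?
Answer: 252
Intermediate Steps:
E(x, W) = 7 (E(x, W) = 3 - 1*(-4) = 3 + 4 = 7)
w(U) = 5
E((0 - 3)*(-2), L(-1))*(31 + w(0)) = 7*(31 + 5) = 7*36 = 252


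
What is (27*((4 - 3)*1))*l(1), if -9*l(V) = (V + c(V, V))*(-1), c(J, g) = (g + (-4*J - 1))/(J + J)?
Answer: -3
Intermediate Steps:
c(J, g) = (-1 + g - 4*J)/(2*J) (c(J, g) = (g + (-1 - 4*J))/((2*J)) = (-1 + g - 4*J)*(1/(2*J)) = (-1 + g - 4*J)/(2*J))
l(V) = V/9 + (-1 - 3*V)/(18*V) (l(V) = -(V + (-1 + V - 4*V)/(2*V))*(-1)/9 = -(V + (-1 - 3*V)/(2*V))*(-1)/9 = -(-V - (-1 - 3*V)/(2*V))/9 = V/9 + (-1 - 3*V)/(18*V))
(27*((4 - 3)*1))*l(1) = (27*((4 - 3)*1))*(-⅙ - 1/18/1 + (⅑)*1) = (27*(1*1))*(-⅙ - 1/18*1 + ⅑) = (27*1)*(-⅙ - 1/18 + ⅑) = 27*(-⅑) = -3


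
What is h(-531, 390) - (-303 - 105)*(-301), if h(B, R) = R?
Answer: -122418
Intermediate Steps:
h(-531, 390) - (-303 - 105)*(-301) = 390 - (-303 - 105)*(-301) = 390 - (-408)*(-301) = 390 - 1*122808 = 390 - 122808 = -122418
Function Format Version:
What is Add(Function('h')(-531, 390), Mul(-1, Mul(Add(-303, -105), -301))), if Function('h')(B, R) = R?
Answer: -122418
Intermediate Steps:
Add(Function('h')(-531, 390), Mul(-1, Mul(Add(-303, -105), -301))) = Add(390, Mul(-1, Mul(Add(-303, -105), -301))) = Add(390, Mul(-1, Mul(-408, -301))) = Add(390, Mul(-1, 122808)) = Add(390, -122808) = -122418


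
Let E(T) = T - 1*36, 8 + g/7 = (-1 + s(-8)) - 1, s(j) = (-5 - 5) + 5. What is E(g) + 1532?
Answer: 1391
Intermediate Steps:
s(j) = -5 (s(j) = -10 + 5 = -5)
g = -105 (g = -56 + 7*((-1 - 5) - 1) = -56 + 7*(-6 - 1) = -56 + 7*(-7) = -56 - 49 = -105)
E(T) = -36 + T (E(T) = T - 36 = -36 + T)
E(g) + 1532 = (-36 - 105) + 1532 = -141 + 1532 = 1391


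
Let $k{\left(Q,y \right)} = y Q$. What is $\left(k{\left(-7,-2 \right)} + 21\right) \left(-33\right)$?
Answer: $-1155$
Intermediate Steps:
$k{\left(Q,y \right)} = Q y$
$\left(k{\left(-7,-2 \right)} + 21\right) \left(-33\right) = \left(\left(-7\right) \left(-2\right) + 21\right) \left(-33\right) = \left(14 + 21\right) \left(-33\right) = 35 \left(-33\right) = -1155$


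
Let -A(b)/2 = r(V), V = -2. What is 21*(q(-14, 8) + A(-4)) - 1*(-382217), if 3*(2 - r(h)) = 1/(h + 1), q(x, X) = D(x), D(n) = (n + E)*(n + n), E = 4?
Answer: 387999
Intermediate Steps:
D(n) = 2*n*(4 + n) (D(n) = (n + 4)*(n + n) = (4 + n)*(2*n) = 2*n*(4 + n))
q(x, X) = 2*x*(4 + x)
r(h) = 2 - 1/(3*(1 + h)) (r(h) = 2 - 1/(3*(h + 1)) = 2 - 1/(3*(1 + h)))
A(b) = -14/3 (A(b) = -2*(5 + 6*(-2))/(3*(1 - 2)) = -2*(5 - 12)/(3*(-1)) = -2*(-1)*(-7)/3 = -2*7/3 = -14/3)
21*(q(-14, 8) + A(-4)) - 1*(-382217) = 21*(2*(-14)*(4 - 14) - 14/3) - 1*(-382217) = 21*(2*(-14)*(-10) - 14/3) + 382217 = 21*(280 - 14/3) + 382217 = 21*(826/3) + 382217 = 5782 + 382217 = 387999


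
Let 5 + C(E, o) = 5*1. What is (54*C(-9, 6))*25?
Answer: 0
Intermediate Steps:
C(E, o) = 0 (C(E, o) = -5 + 5*1 = -5 + 5 = 0)
(54*C(-9, 6))*25 = (54*0)*25 = 0*25 = 0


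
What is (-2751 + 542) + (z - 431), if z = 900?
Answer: -1740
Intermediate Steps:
(-2751 + 542) + (z - 431) = (-2751 + 542) + (900 - 431) = -2209 + 469 = -1740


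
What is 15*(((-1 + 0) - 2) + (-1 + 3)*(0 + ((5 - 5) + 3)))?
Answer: 45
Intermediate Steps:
15*(((-1 + 0) - 2) + (-1 + 3)*(0 + ((5 - 5) + 3))) = 15*((-1 - 2) + 2*(0 + (0 + 3))) = 15*(-3 + 2*(0 + 3)) = 15*(-3 + 2*3) = 15*(-3 + 6) = 15*3 = 45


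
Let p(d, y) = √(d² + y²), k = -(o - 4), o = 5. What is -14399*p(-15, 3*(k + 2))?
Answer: -43197*√26 ≈ -2.2026e+5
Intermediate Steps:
k = -1 (k = -(5 - 4) = -1*1 = -1)
-14399*p(-15, 3*(k + 2)) = -14399*√((-15)² + (3*(-1 + 2))²) = -14399*√(225 + (3*1)²) = -14399*√(225 + 3²) = -14399*√(225 + 9) = -43197*√26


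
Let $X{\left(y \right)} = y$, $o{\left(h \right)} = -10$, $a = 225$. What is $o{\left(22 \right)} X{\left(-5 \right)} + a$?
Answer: $275$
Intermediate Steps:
$o{\left(22 \right)} X{\left(-5 \right)} + a = \left(-10\right) \left(-5\right) + 225 = 50 + 225 = 275$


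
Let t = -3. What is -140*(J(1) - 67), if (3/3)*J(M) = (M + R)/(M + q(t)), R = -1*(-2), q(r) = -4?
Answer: 9520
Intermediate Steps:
R = 2
J(M) = (2 + M)/(-4 + M) (J(M) = (M + 2)/(M - 4) = (2 + M)/(-4 + M))
-140*(J(1) - 67) = -140*((2 + 1)/(-4 + 1) - 67) = -140*(3/(-3) - 67) = -140*(-⅓*3 - 67) = -140*(-1 - 67) = -140*(-68) = 9520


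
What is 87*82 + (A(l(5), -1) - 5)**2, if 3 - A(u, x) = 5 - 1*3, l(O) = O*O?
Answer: 7150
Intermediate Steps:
l(O) = O**2
A(u, x) = 1 (A(u, x) = 3 - (5 - 1*3) = 3 - (5 - 3) = 3 - 1*2 = 3 - 2 = 1)
87*82 + (A(l(5), -1) - 5)**2 = 87*82 + (1 - 5)**2 = 7134 + (-4)**2 = 7134 + 16 = 7150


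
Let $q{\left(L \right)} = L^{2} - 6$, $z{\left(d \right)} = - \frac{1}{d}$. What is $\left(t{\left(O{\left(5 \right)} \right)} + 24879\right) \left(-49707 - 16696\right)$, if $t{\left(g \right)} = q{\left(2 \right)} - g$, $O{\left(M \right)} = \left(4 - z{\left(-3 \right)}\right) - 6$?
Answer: $- \frac{4956187114}{3} \approx -1.6521 \cdot 10^{9}$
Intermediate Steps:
$O{\left(M \right)} = - \frac{7}{3}$ ($O{\left(M \right)} = \left(4 - - \frac{1}{-3}\right) - 6 = \left(4 - \left(-1\right) \left(- \frac{1}{3}\right)\right) - 6 = \left(4 - \frac{1}{3}\right) - 6 = \frac{11}{3} - 6 = - \frac{7}{3}$)
$q{\left(L \right)} = -6 + L^{2}$ ($q{\left(L \right)} = L^{2} - 6 = -6 + L^{2}$)
$t{\left(g \right)} = -2 - g$ ($t{\left(g \right)} = \left(-6 + 2^{2}\right) - g = \left(-6 + 4\right) - g = -2 - g$)
$\left(t{\left(O{\left(5 \right)} \right)} + 24879\right) \left(-49707 - 16696\right) = \left(\left(-2 - - \frac{7}{3}\right) + 24879\right) \left(-49707 - 16696\right) = \left(\left(-2 + \frac{7}{3}\right) + 24879\right) \left(-66403\right) = \left(\frac{1}{3} + 24879\right) \left(-66403\right) = \frac{74638}{3} \left(-66403\right) = - \frac{4956187114}{3}$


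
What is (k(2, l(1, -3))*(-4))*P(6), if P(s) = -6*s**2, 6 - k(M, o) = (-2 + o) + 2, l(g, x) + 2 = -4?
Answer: 10368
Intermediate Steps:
l(g, x) = -6 (l(g, x) = -2 - 4 = -6)
k(M, o) = 6 - o (k(M, o) = 6 - ((-2 + o) + 2) = 6 - o)
(k(2, l(1, -3))*(-4))*P(6) = ((6 - 1*(-6))*(-4))*(-6*6**2) = ((6 + 6)*(-4))*(-6*36) = (12*(-4))*(-216) = -48*(-216) = 10368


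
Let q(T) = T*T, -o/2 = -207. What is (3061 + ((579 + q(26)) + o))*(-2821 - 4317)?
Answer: -33762740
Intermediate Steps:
o = 414 (o = -2*(-207) = 414)
q(T) = T²
(3061 + ((579 + q(26)) + o))*(-2821 - 4317) = (3061 + ((579 + 26²) + 414))*(-2821 - 4317) = (3061 + ((579 + 676) + 414))*(-7138) = (3061 + (1255 + 414))*(-7138) = (3061 + 1669)*(-7138) = 4730*(-7138) = -33762740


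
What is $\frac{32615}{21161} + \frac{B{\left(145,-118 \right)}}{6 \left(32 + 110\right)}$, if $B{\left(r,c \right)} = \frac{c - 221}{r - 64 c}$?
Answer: $\frac{71292302827}{46256845628} \approx 1.5412$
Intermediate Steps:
$B{\left(r,c \right)} = \frac{-221 + c}{r - 64 c}$
$\frac{32615}{21161} + \frac{B{\left(145,-118 \right)}}{6 \left(32 + 110\right)} = \frac{32615}{21161} + \frac{\frac{1}{\left(-1\right) 145 + 64 \left(-118\right)} \left(221 - -118\right)}{6 \left(32 + 110\right)} = 32615 \cdot \frac{1}{21161} + \frac{\frac{1}{-145 - 7552} \left(221 + 118\right)}{6 \cdot 142} = \frac{32615}{21161} + \frac{\frac{1}{-7697} \cdot 339}{852} = \frac{32615}{21161} + \left(- \frac{1}{7697}\right) 339 \cdot \frac{1}{852} = \frac{32615}{21161} - \frac{113}{2185948} = \frac{71292302827}{46256845628}$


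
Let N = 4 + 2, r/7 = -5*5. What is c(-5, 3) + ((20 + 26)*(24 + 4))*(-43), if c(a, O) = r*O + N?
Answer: -55903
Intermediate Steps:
r = -175 (r = 7*(-5*5) = 7*(-25) = -175)
N = 6
c(a, O) = 6 - 175*O (c(a, O) = -175*O + 6 = 6 - 175*O)
c(-5, 3) + ((20 + 26)*(24 + 4))*(-43) = (6 - 175*3) + ((20 + 26)*(24 + 4))*(-43) = (6 - 525) + (46*28)*(-43) = -519 + 1288*(-43) = -519 - 55384 = -55903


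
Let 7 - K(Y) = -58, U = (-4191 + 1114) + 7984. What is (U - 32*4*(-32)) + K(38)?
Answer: 9068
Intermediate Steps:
U = 4907 (U = -3077 + 7984 = 4907)
K(Y) = 65 (K(Y) = 7 - 1*(-58) = 7 + 58 = 65)
(U - 32*4*(-32)) + K(38) = (4907 - 32*4*(-32)) + 65 = (4907 - 128*(-32)) + 65 = (4907 + 4096) + 65 = 9003 + 65 = 9068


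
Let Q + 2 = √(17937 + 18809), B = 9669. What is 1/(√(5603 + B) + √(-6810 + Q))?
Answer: 1/(2*√3818 + I*√(6812 - √36746)) ≈ 0.0056449 - 0.0037166*I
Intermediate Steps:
Q = -2 + √36746 (Q = -2 + √(17937 + 18809) = -2 + √36746 ≈ 189.69)
1/(√(5603 + B) + √(-6810 + Q)) = 1/(√(5603 + 9669) + √(-6810 + (-2 + √36746))) = 1/(√15272 + √(-6812 + √36746)) = 1/(2*√3818 + √(-6812 + √36746)) = 1/(√(-6812 + √36746) + 2*√3818)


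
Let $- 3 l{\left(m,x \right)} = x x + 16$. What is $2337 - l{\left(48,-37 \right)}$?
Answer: $\frac{8396}{3} \approx 2798.7$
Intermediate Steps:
$l{\left(m,x \right)} = - \frac{16}{3} - \frac{x^{2}}{3}$ ($l{\left(m,x \right)} = - \frac{x x + 16}{3} = - \frac{x^{2} + 16}{3} = - \frac{16 + x^{2}}{3} = - \frac{16}{3} - \frac{x^{2}}{3}$)
$2337 - l{\left(48,-37 \right)} = 2337 - \left(- \frac{16}{3} - \frac{\left(-37\right)^{2}}{3}\right) = 2337 - \left(- \frac{16}{3} - \frac{1369}{3}\right) = 2337 - - \frac{1385}{3} = 2337 + \frac{1385}{3} = \frac{8396}{3}$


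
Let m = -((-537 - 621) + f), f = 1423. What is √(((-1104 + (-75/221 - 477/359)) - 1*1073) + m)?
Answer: 6*I*√427280581195/79339 ≈ 49.433*I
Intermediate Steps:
m = -265 (m = -((-537 - 621) + 1423) = -(-1158 + 1423) = -1*265 = -265)
√(((-1104 + (-75/221 - 477/359)) - 1*1073) + m) = √(((-1104 + (-75/221 - 477/359)) - 1*1073) - 265) = √(((-1104 + (-75*1/221 - 477*1/359)) - 1073) - 265) = √(((-1104 + (-75/221 - 477/359)) - 1073) - 265) = √(((-1104 - 132342/79339) - 1073) - 265) = √((-87722598/79339 - 1073) - 265) = √(-172853345/79339 - 265) = √(-193878180/79339) = 6*I*√427280581195/79339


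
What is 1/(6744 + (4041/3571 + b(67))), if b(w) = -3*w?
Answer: 3571/23369094 ≈ 0.00015281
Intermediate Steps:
1/(6744 + (4041/3571 + b(67))) = 1/(6744 + (4041/3571 - 3*67)) = 1/(6744 + (4041*(1/3571) - 201)) = 1/(6744 + (4041/3571 - 201)) = 1/(6744 - 713730/3571) = 1/(23369094/3571) = 3571/23369094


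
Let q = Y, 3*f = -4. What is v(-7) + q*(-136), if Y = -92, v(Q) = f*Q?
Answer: 37564/3 ≈ 12521.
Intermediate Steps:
f = -4/3 (f = (⅓)*(-4) = -4/3 ≈ -1.3333)
v(Q) = -4*Q/3
q = -92
v(-7) + q*(-136) = -4/3*(-7) - 92*(-136) = 28/3 + 12512 = 37564/3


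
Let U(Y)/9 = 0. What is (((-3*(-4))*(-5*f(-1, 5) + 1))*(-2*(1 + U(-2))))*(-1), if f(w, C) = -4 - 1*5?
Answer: 1104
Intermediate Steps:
f(w, C) = -9 (f(w, C) = -4 - 5 = -9)
U(Y) = 0 (U(Y) = 9*0 = 0)
(((-3*(-4))*(-5*f(-1, 5) + 1))*(-2*(1 + U(-2))))*(-1) = (((-3*(-4))*(-5*(-9) + 1))*(-2*(1 + 0)))*(-1) = ((12*(45 + 1))*(-2*1))*(-1) = ((12*46)*(-2))*(-1) = (552*(-2))*(-1) = -1104*(-1) = 1104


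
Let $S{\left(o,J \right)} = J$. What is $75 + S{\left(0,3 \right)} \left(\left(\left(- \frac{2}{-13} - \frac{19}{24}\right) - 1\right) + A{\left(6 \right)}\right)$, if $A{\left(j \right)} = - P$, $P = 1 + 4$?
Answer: $\frac{5729}{104} \approx 55.087$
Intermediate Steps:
$P = 5$
$A{\left(j \right)} = -5$ ($A{\left(j \right)} = \left(-1\right) 5 = -5$)
$75 + S{\left(0,3 \right)} \left(\left(\left(- \frac{2}{-13} - \frac{19}{24}\right) - 1\right) + A{\left(6 \right)}\right) = 75 + 3 \left(\left(\left(- \frac{2}{-13} - \frac{19}{24}\right) - 1\right) - 5\right) = 75 + 3 \left(\left(\left(\left(-2\right) \left(- \frac{1}{13}\right) - \frac{19}{24}\right) - 1\right) - 5\right) = 75 + 3 \left(\left(\left(\frac{2}{13} - \frac{19}{24}\right) - 1\right) - 5\right) = 75 + 3 \left(\left(- \frac{199}{312} - 1\right) - 5\right) = 75 + 3 \left(- \frac{511}{312} - 5\right) = 75 + 3 \left(- \frac{2071}{312}\right) = 75 - \frac{2071}{104} = \frac{5729}{104}$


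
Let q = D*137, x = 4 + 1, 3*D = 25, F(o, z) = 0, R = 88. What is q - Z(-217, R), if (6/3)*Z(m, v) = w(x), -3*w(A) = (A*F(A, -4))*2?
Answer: 3425/3 ≈ 1141.7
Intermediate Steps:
D = 25/3 (D = (⅓)*25 = 25/3 ≈ 8.3333)
x = 5
w(A) = 0 (w(A) = -A*0*2/3 = -0*2 = -⅓*0 = 0)
Z(m, v) = 0 (Z(m, v) = (½)*0 = 0)
q = 3425/3 (q = (25/3)*137 = 3425/3 ≈ 1141.7)
q - Z(-217, R) = 3425/3 - 1*0 = 3425/3 + 0 = 3425/3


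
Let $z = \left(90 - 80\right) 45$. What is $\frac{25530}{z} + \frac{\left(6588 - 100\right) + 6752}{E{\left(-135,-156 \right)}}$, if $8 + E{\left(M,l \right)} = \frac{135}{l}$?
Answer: $- \frac{9934889}{6915} \approx -1436.7$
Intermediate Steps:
$E{\left(M,l \right)} = -8 + \frac{135}{l}$
$z = 450$ ($z = 10 \cdot 45 = 450$)
$\frac{25530}{z} + \frac{\left(6588 - 100\right) + 6752}{E{\left(-135,-156 \right)}} = \frac{25530}{450} + \frac{\left(6588 - 100\right) + 6752}{-8 + \frac{135}{-156}} = 25530 \cdot \frac{1}{450} + \frac{\left(6588 - 100\right) + 6752}{-8 + 135 \left(- \frac{1}{156}\right)} = \frac{851}{15} + \frac{6488 + 6752}{-8 - \frac{45}{52}} = \frac{851}{15} + \frac{13240}{- \frac{461}{52}} = \frac{851}{15} + 13240 \left(- \frac{52}{461}\right) = \frac{851}{15} - \frac{688480}{461} = - \frac{9934889}{6915}$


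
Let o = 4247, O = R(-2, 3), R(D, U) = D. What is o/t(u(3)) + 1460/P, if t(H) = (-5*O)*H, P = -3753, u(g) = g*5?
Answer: 5239997/187650 ≈ 27.924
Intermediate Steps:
u(g) = 5*g
O = -2
t(H) = 10*H (t(H) = (-5*(-2))*H = 10*H)
o/t(u(3)) + 1460/P = 4247/((10*(5*3))) + 1460/(-3753) = 4247/((10*15)) + 1460*(-1/3753) = 4247/150 - 1460/3753 = 5239997/187650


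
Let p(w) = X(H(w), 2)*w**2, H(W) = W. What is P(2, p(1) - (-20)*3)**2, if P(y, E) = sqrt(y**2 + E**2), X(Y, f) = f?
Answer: 3848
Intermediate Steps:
p(w) = 2*w**2
P(y, E) = sqrt(E**2 + y**2)
P(2, p(1) - (-20)*3)**2 = (sqrt((2*1**2 - (-20)*3)**2 + 2**2))**2 = (sqrt((2*1 - 5*(-12))**2 + 4))**2 = (sqrt((2 + 60)**2 + 4))**2 = (sqrt(62**2 + 4))**2 = (sqrt(3844 + 4))**2 = (sqrt(3848))**2 = (2*sqrt(962))**2 = 3848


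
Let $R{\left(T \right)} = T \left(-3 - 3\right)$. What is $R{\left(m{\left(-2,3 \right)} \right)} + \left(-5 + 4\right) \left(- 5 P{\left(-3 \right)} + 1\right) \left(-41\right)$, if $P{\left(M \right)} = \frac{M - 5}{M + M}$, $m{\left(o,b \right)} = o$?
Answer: $- \frac{661}{3} \approx -220.33$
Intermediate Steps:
$P{\left(M \right)} = \frac{-5 + M}{2 M}$
$R{\left(T \right)} = - 6 T$ ($R{\left(T \right)} = T \left(-6\right) = - 6 T$)
$R{\left(m{\left(-2,3 \right)} \right)} + \left(-5 + 4\right) \left(- 5 P{\left(-3 \right)} + 1\right) \left(-41\right) = \left(-6\right) \left(-2\right) + \left(-5 + 4\right) \left(- 5 \frac{-5 - 3}{2 \left(-3\right)} + 1\right) \left(-41\right) = 12 + - (- 5 \cdot \frac{1}{2} \left(- \frac{1}{3}\right) \left(-8\right) + 1) \left(-41\right) = 12 + - (\left(-5\right) \frac{4}{3} + 1) \left(-41\right) = 12 + - (- \frac{20}{3} + 1) \left(-41\right) = 12 + \left(-1\right) \left(- \frac{17}{3}\right) \left(-41\right) = 12 + \frac{17}{3} \left(-41\right) = 12 - \frac{697}{3} = - \frac{661}{3}$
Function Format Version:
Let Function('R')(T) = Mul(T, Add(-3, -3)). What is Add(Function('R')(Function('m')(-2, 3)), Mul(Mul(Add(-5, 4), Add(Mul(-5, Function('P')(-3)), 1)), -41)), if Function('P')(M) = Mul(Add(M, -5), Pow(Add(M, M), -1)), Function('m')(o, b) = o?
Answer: Rational(-661, 3) ≈ -220.33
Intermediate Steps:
Function('P')(M) = Mul(Rational(1, 2), Pow(M, -1), Add(-5, M)) (Function('P')(M) = Mul(Add(-5, M), Pow(Mul(2, M), -1)) = Mul(Add(-5, M), Mul(Rational(1, 2), Pow(M, -1))) = Mul(Rational(1, 2), Pow(M, -1), Add(-5, M)))
Function('R')(T) = Mul(-6, T) (Function('R')(T) = Mul(T, -6) = Mul(-6, T))
Add(Function('R')(Function('m')(-2, 3)), Mul(Mul(Add(-5, 4), Add(Mul(-5, Function('P')(-3)), 1)), -41)) = Add(Mul(-6, -2), Mul(Mul(Add(-5, 4), Add(Mul(-5, Mul(Rational(1, 2), Pow(-3, -1), Add(-5, -3))), 1)), -41)) = Add(12, Mul(Mul(-1, Add(Mul(-5, Mul(Rational(1, 2), Rational(-1, 3), -8)), 1)), -41)) = Add(12, Mul(Mul(-1, Add(Mul(-5, Rational(4, 3)), 1)), -41)) = Add(12, Mul(Mul(-1, Add(Rational(-20, 3), 1)), -41)) = Add(12, Mul(Mul(-1, Rational(-17, 3)), -41)) = Add(12, Mul(Rational(17, 3), -41)) = Add(12, Rational(-697, 3)) = Rational(-661, 3)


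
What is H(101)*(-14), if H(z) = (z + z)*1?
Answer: -2828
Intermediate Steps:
H(z) = 2*z (H(z) = (2*z)*1 = 2*z)
H(101)*(-14) = (2*101)*(-14) = 202*(-14) = -2828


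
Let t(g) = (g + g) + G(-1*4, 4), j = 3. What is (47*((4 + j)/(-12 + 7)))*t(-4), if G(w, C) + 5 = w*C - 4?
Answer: 10857/5 ≈ 2171.4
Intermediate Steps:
G(w, C) = -9 + C*w (G(w, C) = -5 + (w*C - 4) = -5 + (C*w - 4) = -5 + (-4 + C*w) = -9 + C*w)
t(g) = -25 + 2*g (t(g) = (g + g) + (-9 + 4*(-1*4)) = 2*g + (-9 + 4*(-4)) = 2*g + (-9 - 16) = 2*g - 25 = -25 + 2*g)
(47*((4 + j)/(-12 + 7)))*t(-4) = (47*((4 + 3)/(-12 + 7)))*(-25 + 2*(-4)) = (47*(7/(-5)))*(-25 - 8) = (47*(7*(-⅕)))*(-33) = (47*(-7/5))*(-33) = -329/5*(-33) = 10857/5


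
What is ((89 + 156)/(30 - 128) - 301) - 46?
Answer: -699/2 ≈ -349.50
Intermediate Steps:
((89 + 156)/(30 - 128) - 301) - 46 = (245/(-98) - 301) - 46 = (245*(-1/98) - 301) - 46 = (-5/2 - 301) - 46 = -607/2 - 46 = -699/2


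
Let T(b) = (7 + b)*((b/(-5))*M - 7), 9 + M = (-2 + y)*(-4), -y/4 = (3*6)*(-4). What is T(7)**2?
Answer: 12657150016/25 ≈ 5.0629e+8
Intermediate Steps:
y = 288 (y = -4*3*6*(-4) = -72*(-4) = -4*(-72) = 288)
M = -1153 (M = -9 + (-2 + 288)*(-4) = -9 + 286*(-4) = -9 - 1144 = -1153)
T(b) = (-7 + 1153*b/5)*(7 + b) (T(b) = (7 + b)*((b/(-5))*(-1153) - 7) = (7 + b)*((b*(-1/5))*(-1153) - 7) = (7 + b)*(-b/5*(-1153) - 7) = (7 + b)*(1153*b/5 - 7) = (7 + b)*(-7 + 1153*b/5) = (-7 + 1153*b/5)*(7 + b))
T(7)**2 = (-49 + (1153/5)*7**2 + (8036/5)*7)**2 = (-49 + (1153/5)*49 + 56252/5)**2 = (-49 + 56497/5 + 56252/5)**2 = (112504/5)**2 = 12657150016/25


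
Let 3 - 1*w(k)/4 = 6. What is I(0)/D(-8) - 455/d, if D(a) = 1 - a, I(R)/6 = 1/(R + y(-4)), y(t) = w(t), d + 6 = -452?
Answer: 1933/2061 ≈ 0.93789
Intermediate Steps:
d = -458 (d = -6 - 452 = -458)
w(k) = -12 (w(k) = 12 - 4*6 = 12 - 24 = -12)
y(t) = -12
I(R) = 6/(-12 + R) (I(R) = 6/(R - 12) = 6/(-12 + R))
I(0)/D(-8) - 455/d = (6/(-12 + 0))/(1 - 1*(-8)) - 455/(-458) = (6/(-12))/(1 + 8) - 455*(-1/458) = (6*(-1/12))/9 + 455/458 = -½*⅑ + 455/458 = -1/18 + 455/458 = 1933/2061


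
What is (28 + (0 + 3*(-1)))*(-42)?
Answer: -1050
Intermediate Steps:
(28 + (0 + 3*(-1)))*(-42) = (28 + (0 - 3))*(-42) = (28 - 3)*(-42) = 25*(-42) = -1050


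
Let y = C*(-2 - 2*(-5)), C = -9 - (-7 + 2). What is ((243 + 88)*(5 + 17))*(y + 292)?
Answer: 1893320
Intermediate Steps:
C = -4 (C = -9 - 1*(-5) = -9 + 5 = -4)
y = -32 (y = -4*(-2 - 2*(-5)) = -4*(-2 + 10) = -4*8 = -32)
((243 + 88)*(5 + 17))*(y + 292) = ((243 + 88)*(5 + 17))*(-32 + 292) = (331*22)*260 = 7282*260 = 1893320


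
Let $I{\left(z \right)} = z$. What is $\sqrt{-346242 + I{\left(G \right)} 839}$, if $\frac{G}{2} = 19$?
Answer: $2 i \sqrt{78590} \approx 560.68 i$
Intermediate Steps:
$G = 38$ ($G = 2 \cdot 19 = 38$)
$\sqrt{-346242 + I{\left(G \right)} 839} = \sqrt{-346242 + 38 \cdot 839} = \sqrt{-346242 + 31882} = \sqrt{-314360} = 2 i \sqrt{78590}$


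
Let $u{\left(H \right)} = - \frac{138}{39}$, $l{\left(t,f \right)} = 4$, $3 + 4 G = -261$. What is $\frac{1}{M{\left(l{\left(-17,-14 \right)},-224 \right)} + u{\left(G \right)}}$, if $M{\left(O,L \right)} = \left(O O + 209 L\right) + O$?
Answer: $- \frac{13}{608394} \approx -2.1368 \cdot 10^{-5}$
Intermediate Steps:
$G = -66$ ($G = - \frac{3}{4} + \frac{1}{4} \left(-261\right) = - \frac{3}{4} - \frac{261}{4} = -66$)
$u{\left(H \right)} = - \frac{46}{13}$ ($u{\left(H \right)} = \left(-138\right) \frac{1}{39} = - \frac{46}{13}$)
$M{\left(O,L \right)} = O + O^{2} + 209 L$ ($M{\left(O,L \right)} = \left(O^{2} + 209 L\right) + O = O + O^{2} + 209 L$)
$\frac{1}{M{\left(l{\left(-17,-14 \right)},-224 \right)} + u{\left(G \right)}} = \frac{1}{\left(4 + 4^{2} + 209 \left(-224\right)\right) - \frac{46}{13}} = \frac{1}{\left(4 + 16 - 46816\right) - \frac{46}{13}} = \frac{1}{-46796 - \frac{46}{13}} = \frac{1}{- \frac{608394}{13}} = - \frac{13}{608394}$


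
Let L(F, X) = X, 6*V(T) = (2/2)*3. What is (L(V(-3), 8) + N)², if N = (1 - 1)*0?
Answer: 64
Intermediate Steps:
V(T) = ½ (V(T) = ((2/2)*3)/6 = ((2*(½))*3)/6 = (1*3)/6 = (⅙)*3 = ½)
N = 0 (N = 0*0 = 0)
(L(V(-3), 8) + N)² = (8 + 0)² = 8² = 64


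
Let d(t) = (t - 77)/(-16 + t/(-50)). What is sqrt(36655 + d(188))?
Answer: sqrt(8943768730)/494 ≈ 191.44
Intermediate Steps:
d(t) = (-77 + t)/(-16 - t/50) (d(t) = (-77 + t)/(-16 + t*(-1/50)) = (-77 + t)/(-16 - t/50))
sqrt(36655 + d(188)) = sqrt(36655 + 50*(77 - 1*188)/(800 + 188)) = sqrt(36655 + 50*(77 - 188)/988) = sqrt(36655 + 50*(1/988)*(-111)) = sqrt(36655 - 2775/494) = sqrt(18104795/494) = sqrt(8943768730)/494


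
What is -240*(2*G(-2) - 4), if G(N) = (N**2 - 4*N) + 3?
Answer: -6240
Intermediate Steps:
G(N) = 3 + N**2 - 4*N
-240*(2*G(-2) - 4) = -240*(2*(3 + (-2)**2 - 4*(-2)) - 4) = -240*(2*(3 + 4 + 8) - 4) = -240*(2*15 - 4) = -240*(30 - 4) = -240*26 = -6240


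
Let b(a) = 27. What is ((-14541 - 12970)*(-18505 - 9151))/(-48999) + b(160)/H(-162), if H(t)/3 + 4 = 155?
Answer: -114887035625/7398849 ≈ -15528.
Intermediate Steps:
H(t) = 453 (H(t) = -12 + 3*155 = -12 + 465 = 453)
((-14541 - 12970)*(-18505 - 9151))/(-48999) + b(160)/H(-162) = ((-14541 - 12970)*(-18505 - 9151))/(-48999) + 27/453 = -27511*(-27656)*(-1/48999) + 27*(1/453) = 760844216*(-1/48999) + 9/151 = -760844216/48999 + 9/151 = -114887035625/7398849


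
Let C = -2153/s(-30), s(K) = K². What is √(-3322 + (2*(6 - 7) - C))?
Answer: I*√2989447/30 ≈ 57.633*I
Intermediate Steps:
C = -2153/900 (C = -2153/((-30)²) = -2153/900 ≈ -2.3922)
√(-3322 + (2*(6 - 7) - C)) = √(-3322 + (2*(6 - 7) - 1*(-2153/900))) = √(-3322 + (2*(-1) + 2153/900)) = √(-3322 + (-2 + 2153/900)) = √(-3322 + 353/900) = √(-2989447/900) = I*√2989447/30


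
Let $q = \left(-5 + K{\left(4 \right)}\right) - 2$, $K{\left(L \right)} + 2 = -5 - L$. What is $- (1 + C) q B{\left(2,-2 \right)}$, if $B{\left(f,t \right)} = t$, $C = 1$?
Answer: $-72$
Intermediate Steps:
$K{\left(L \right)} = -7 - L$ ($K{\left(L \right)} = -2 - \left(5 + L\right) = -7 - L$)
$q = -18$ ($q = \left(-5 - 11\right) - 2 = -16 - 2 = -18$)
$- (1 + C) q B{\left(2,-2 \right)} = - (1 + 1) \left(-18\right) \left(-2\right) = \left(-1\right) 2 \left(-18\right) \left(-2\right) = \left(-2\right) \left(-18\right) \left(-2\right) = 36 \left(-2\right) = -72$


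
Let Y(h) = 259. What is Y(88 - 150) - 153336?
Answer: -153077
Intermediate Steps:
Y(88 - 150) - 153336 = 259 - 153336 = -153077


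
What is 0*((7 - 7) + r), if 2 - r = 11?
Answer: 0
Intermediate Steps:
r = -9 (r = 2 - 1*11 = 2 - 11 = -9)
0*((7 - 7) + r) = 0*((7 - 7) - 9) = 0*(0 - 9) = 0*(-9) = 0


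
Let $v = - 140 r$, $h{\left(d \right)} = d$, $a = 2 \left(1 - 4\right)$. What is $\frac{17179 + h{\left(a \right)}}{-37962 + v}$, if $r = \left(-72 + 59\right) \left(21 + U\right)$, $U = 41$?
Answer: $\frac{17173}{74878} \approx 0.22935$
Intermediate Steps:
$a = -6$ ($a = 2 \left(-3\right) = -6$)
$r = -806$ ($r = \left(-72 + 59\right) \left(21 + 41\right) = \left(-13\right) 62 = -806$)
$v = 112840$ ($v = \left(-140\right) \left(-806\right) = 112840$)
$\frac{17179 + h{\left(a \right)}}{-37962 + v} = \frac{17179 - 6}{-37962 + 112840} = \frac{17173}{74878}$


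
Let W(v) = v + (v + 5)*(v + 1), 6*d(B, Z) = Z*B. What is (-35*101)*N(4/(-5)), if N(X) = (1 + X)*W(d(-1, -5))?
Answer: -293405/36 ≈ -8150.1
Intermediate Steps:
d(B, Z) = B*Z/6 (d(B, Z) = (Z*B)/6 = (B*Z)/6 = B*Z/6)
W(v) = v + (1 + v)*(5 + v) (W(v) = v + (5 + v)*(1 + v) = v + (1 + v)*(5 + v))
N(X) = 415/36 + 415*X/36 (N(X) = (1 + X)*(5 + ((⅙)*(-1)*(-5))² + 7*((⅙)*(-1)*(-5))) = (1 + X)*(5 + (⅚)² + 7*(⅚)) = (1 + X)*(5 + 25/36 + 35/6) = (1 + X)*(415/36) = 415/36 + 415*X/36)
(-35*101)*N(4/(-5)) = (-35*101)*(415/36 + 415*(4/(-5))/36) = -3535*(415/36 + 415*(4*(-⅕))/36) = -3535*(415/36 + (415/36)*(-⅘)) = -3535*(415/36 - 83/9) = -3535*83/36 = -293405/36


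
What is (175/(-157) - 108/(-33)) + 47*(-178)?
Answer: -14444355/1727 ≈ -8363.8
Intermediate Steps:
(175/(-157) - 108/(-33)) + 47*(-178) = (175*(-1/157) - 108*(-1/33)) - 8366 = (-175/157 + 36/11) - 8366 = 3727/1727 - 8366 = -14444355/1727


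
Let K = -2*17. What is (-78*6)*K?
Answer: 15912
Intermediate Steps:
K = -34
(-78*6)*K = -78*6*(-34) = -468*(-34) = 15912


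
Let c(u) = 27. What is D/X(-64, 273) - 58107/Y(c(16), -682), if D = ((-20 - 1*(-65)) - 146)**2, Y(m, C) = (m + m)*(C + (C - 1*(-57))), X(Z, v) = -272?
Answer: -117360179/3199536 ≈ -36.680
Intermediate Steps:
Y(m, C) = 2*m*(57 + 2*C) (Y(m, C) = (2*m)*(C + (C + 57)) = (2*m)*(C + (57 + C)) = (2*m)*(57 + 2*C) = 2*m*(57 + 2*C))
D = 10201 (D = ((-20 + 65) - 146)**2 = (45 - 146)**2 = (-101)**2 = 10201)
D/X(-64, 273) - 58107/Y(c(16), -682) = 10201/(-272) - 58107*1/(54*(57 + 2*(-682))) = 10201*(-1/272) - 58107*1/(54*(57 - 1364)) = -10201/272 - 58107/(2*27*(-1307)) = -10201/272 - 58107/(-70578) = -10201/272 - 58107*(-1/70578) = -10201/272 + 19369/23526 = -117360179/3199536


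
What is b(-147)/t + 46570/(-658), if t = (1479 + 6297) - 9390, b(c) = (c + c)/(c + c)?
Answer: -37582319/531006 ≈ -70.776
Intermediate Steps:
b(c) = 1 (b(c) = (2*c)/((2*c)) = (2*c)*(1/(2*c)) = 1)
t = -1614 (t = 7776 - 9390 = -1614)
b(-147)/t + 46570/(-658) = 1/(-1614) + 46570/(-658) = 1*(-1/1614) + 46570*(-1/658) = -1/1614 - 23285/329 = -37582319/531006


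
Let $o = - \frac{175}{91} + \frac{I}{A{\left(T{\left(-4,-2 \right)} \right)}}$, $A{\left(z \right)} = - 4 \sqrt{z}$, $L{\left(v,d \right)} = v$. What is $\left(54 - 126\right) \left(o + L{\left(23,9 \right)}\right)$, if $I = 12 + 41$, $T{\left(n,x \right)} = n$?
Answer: $- \frac{19728}{13} - 477 i \approx -1517.5 - 477.0 i$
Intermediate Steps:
$I = 53$
$o = - \frac{25}{13} + \frac{53 i}{8}$ ($o = - \frac{175}{91} + \frac{53}{\left(-4\right) \sqrt{-4}} = \left(-175\right) \frac{1}{91} + \frac{53}{\left(-4\right) 2 i} = - \frac{25}{13} + \frac{53}{\left(-8\right) i} = - \frac{25}{13} + 53 \frac{i}{8} = - \frac{25}{13} + \frac{53 i}{8} \approx -1.9231 + 6.625 i$)
$\left(54 - 126\right) \left(o + L{\left(23,9 \right)}\right) = \left(54 - 126\right) \left(\left(- \frac{25}{13} + \frac{53 i}{8}\right) + 23\right) = - 72 \left(\frac{274}{13} + \frac{53 i}{8}\right) = - \frac{19728}{13} - 477 i$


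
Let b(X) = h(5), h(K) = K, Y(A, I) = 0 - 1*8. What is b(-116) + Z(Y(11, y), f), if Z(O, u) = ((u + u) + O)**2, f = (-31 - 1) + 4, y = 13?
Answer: 4101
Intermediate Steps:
Y(A, I) = -8 (Y(A, I) = 0 - 8 = -8)
b(X) = 5
f = -28 (f = -32 + 4 = -28)
Z(O, u) = (O + 2*u)**2 (Z(O, u) = (2*u + O)**2 = (O + 2*u)**2)
b(-116) + Z(Y(11, y), f) = 5 + (-8 + 2*(-28))**2 = 5 + (-8 - 56)**2 = 5 + (-64)**2 = 5 + 4096 = 4101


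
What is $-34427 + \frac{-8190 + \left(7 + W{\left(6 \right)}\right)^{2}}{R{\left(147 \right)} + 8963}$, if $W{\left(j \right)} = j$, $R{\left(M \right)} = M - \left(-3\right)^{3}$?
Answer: $- \frac{314567520}{9137} \approx -34428.0$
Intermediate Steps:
$R{\left(M \right)} = 27 + M$ ($R{\left(M \right)} = M - -27 = M + 27 = 27 + M$)
$-34427 + \frac{-8190 + \left(7 + W{\left(6 \right)}\right)^{2}}{R{\left(147 \right)} + 8963} = -34427 + \frac{-8190 + \left(7 + 6\right)^{2}}{\left(27 + 147\right) + 8963} = -34427 + \frac{-8190 + 13^{2}}{174 + 8963} = -34427 + \frac{-8190 + 169}{9137} = -34427 - \frac{8021}{9137} = - \frac{314567520}{9137}$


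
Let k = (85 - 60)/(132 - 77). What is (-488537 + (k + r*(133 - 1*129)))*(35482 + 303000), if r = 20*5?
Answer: -1817479775964/11 ≈ -1.6523e+11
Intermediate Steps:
r = 100
k = 5/11 (k = 25/55 = 25*(1/55) = 5/11 ≈ 0.45455)
(-488537 + (k + r*(133 - 1*129)))*(35482 + 303000) = (-488537 + (5/11 + 100*(133 - 1*129)))*(35482 + 303000) = (-488537 + (5/11 + 100*(133 - 129)))*338482 = (-488537 + (5/11 + 100*4))*338482 = (-488537 + (5/11 + 400))*338482 = (-488537 + 4405/11)*338482 = -5369502/11*338482 = -1817479775964/11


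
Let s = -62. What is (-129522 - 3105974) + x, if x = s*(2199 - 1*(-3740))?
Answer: -3603714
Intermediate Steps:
x = -368218 (x = -62*(2199 - 1*(-3740)) = -62*(2199 + 3740) = -62*5939 = -368218)
(-129522 - 3105974) + x = (-129522 - 3105974) - 368218 = -3235496 - 368218 = -3603714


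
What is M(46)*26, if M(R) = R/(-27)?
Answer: -1196/27 ≈ -44.296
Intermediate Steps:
M(R) = -R/27 (M(R) = R*(-1/27) = -R/27)
M(46)*26 = -1/27*46*26 = -46/27*26 = -1196/27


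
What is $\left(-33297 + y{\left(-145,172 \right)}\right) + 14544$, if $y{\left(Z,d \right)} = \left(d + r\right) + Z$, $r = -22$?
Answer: $-18748$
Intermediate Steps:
$y{\left(Z,d \right)} = -22 + Z + d$ ($y{\left(Z,d \right)} = \left(d - 22\right) + Z = \left(-22 + d\right) + Z = -22 + Z + d$)
$\left(-33297 + y{\left(-145,172 \right)}\right) + 14544 = \left(-33297 - -5\right) + 14544 = \left(-33297 + 5\right) + 14544 = -33292 + 14544 = -18748$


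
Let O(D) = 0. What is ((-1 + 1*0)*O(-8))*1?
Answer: 0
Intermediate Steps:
((-1 + 1*0)*O(-8))*1 = ((-1 + 1*0)*0)*1 = ((-1 + 0)*0)*1 = -1*0*1 = 0*1 = 0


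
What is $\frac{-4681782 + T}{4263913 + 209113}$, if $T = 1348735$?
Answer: $- \frac{3333047}{4473026} \approx -0.74514$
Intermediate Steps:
$\frac{-4681782 + T}{4263913 + 209113} = \frac{-4681782 + 1348735}{4263913 + 209113} = - \frac{3333047}{4473026}$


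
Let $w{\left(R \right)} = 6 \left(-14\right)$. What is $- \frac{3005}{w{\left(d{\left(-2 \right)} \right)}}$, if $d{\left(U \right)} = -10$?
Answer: $\frac{3005}{84} \approx 35.774$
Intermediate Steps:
$w{\left(R \right)} = -84$
$- \frac{3005}{w{\left(d{\left(-2 \right)} \right)}} = - \frac{3005}{-84} = \left(-3005\right) \left(- \frac{1}{84}\right) = \frac{3005}{84}$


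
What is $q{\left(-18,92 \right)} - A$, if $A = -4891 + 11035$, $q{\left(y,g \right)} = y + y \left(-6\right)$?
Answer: $-6054$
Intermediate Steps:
$q{\left(y,g \right)} = - 5 y$ ($q{\left(y,g \right)} = y - 6 y = - 5 y$)
$A = 6144$
$q{\left(-18,92 \right)} - A = \left(-5\right) \left(-18\right) - 6144 = 90 - 6144 = -6054$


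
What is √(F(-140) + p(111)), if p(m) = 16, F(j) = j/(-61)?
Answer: 6*√1891/61 ≈ 4.2773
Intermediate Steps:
F(j) = -j/61 (F(j) = j*(-1/61) = -j/61)
√(F(-140) + p(111)) = √(-1/61*(-140) + 16) = √(140/61 + 16) = √(1116/61) = 6*√1891/61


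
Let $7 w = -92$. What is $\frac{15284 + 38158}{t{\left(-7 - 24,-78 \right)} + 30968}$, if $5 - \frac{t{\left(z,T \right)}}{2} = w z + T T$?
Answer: $\frac{187047}{62983} \approx 2.9698$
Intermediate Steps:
$w = - \frac{92}{7}$ ($w = \frac{1}{7} \left(-92\right) = - \frac{92}{7} \approx -13.143$)
$t{\left(z,T \right)} = 10 - 2 T^{2} + \frac{184 z}{7}$ ($t{\left(z,T \right)} = 10 - 2 \left(- \frac{92 z}{7} + T T\right) = 10 - 2 \left(- \frac{92 z}{7} + T^{2}\right) = 10 - 2 \left(T^{2} - \frac{92 z}{7}\right) = 10 - \left(2 T^{2} - \frac{184 z}{7}\right) = 10 - 2 T^{2} + \frac{184 z}{7}$)
$\frac{15284 + 38158}{t{\left(-7 - 24,-78 \right)} + 30968} = \frac{15284 + 38158}{\left(10 - 2 \left(-78\right)^{2} + \frac{184 \left(-7 - 24\right)}{7}\right) + 30968} = \frac{53442}{\left(10 - 12168 + \frac{184 \left(-7 - 24\right)}{7}\right) + 30968} = \frac{53442}{\left(10 - 12168 + \frac{184}{7} \left(-31\right)\right) + 30968} = \frac{53442}{\left(10 - 12168 - \frac{5704}{7}\right) + 30968} = \frac{53442}{- \frac{90810}{7} + 30968} = \frac{53442}{\frac{125966}{7}} = 53442 \cdot \frac{7}{125966} = \frac{187047}{62983}$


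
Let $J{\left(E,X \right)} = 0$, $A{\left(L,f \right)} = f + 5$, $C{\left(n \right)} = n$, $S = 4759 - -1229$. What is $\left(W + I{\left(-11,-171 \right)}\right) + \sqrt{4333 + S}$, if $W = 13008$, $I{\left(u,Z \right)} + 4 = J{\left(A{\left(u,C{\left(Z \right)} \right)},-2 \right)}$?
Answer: $13004 + \sqrt{10321} \approx 13106.0$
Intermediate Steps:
$S = 5988$ ($S = 4759 + 1229 = 5988$)
$A{\left(L,f \right)} = 5 + f$
$I{\left(u,Z \right)} = -4$ ($I{\left(u,Z \right)} = -4 + 0 = -4$)
$\left(W + I{\left(-11,-171 \right)}\right) + \sqrt{4333 + S} = \left(13008 - 4\right) + \sqrt{4333 + 5988} = 13004 + \sqrt{10321}$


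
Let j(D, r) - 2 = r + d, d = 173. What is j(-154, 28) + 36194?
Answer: 36397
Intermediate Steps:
j(D, r) = 175 + r (j(D, r) = 2 + (r + 173) = 2 + (173 + r) = 175 + r)
j(-154, 28) + 36194 = (175 + 28) + 36194 = 203 + 36194 = 36397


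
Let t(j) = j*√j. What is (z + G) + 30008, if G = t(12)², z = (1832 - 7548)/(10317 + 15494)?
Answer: 819132180/25811 ≈ 31736.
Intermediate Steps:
t(j) = j^(3/2)
z = -5716/25811 ≈ -0.22146
G = 1728 (G = (12^(3/2))² = (24*√3)² = 1728)
(z + G) + 30008 = (-5716/25811 + 1728) + 30008 = 44595692/25811 + 30008 = 819132180/25811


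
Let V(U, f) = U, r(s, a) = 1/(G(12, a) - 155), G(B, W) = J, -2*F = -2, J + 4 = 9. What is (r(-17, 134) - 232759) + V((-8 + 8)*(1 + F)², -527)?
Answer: -34913851/150 ≈ -2.3276e+5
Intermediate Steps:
J = 5 (J = -4 + 9 = 5)
F = 1 (F = -½*(-2) = 1)
G(B, W) = 5
r(s, a) = -1/150 (r(s, a) = 1/(5 - 155) = 1/(-150) = -1/150)
(r(-17, 134) - 232759) + V((-8 + 8)*(1 + F)², -527) = (-1/150 - 232759) + (-8 + 8)*(1 + 1)² = -34913851/150 + 0*2² = -34913851/150 + 0*4 = -34913851/150 + 0 = -34913851/150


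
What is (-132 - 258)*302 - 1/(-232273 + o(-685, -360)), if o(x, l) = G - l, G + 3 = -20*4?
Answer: -27324488879/231996 ≈ -1.1778e+5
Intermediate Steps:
G = -83 (G = -3 - 20*4 = -3 - 80 = -83)
o(x, l) = -83 - l
(-132 - 258)*302 - 1/(-232273 + o(-685, -360)) = (-132 - 258)*302 - 1/(-232273 + (-83 - 1*(-360))) = -390*302 - 1/(-232273 + (-83 + 360)) = -117780 - 1/(-232273 + 277) = -117780 - 1/(-231996) = -117780 - 1*(-1/231996) = -117780 + 1/231996 = -27324488879/231996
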